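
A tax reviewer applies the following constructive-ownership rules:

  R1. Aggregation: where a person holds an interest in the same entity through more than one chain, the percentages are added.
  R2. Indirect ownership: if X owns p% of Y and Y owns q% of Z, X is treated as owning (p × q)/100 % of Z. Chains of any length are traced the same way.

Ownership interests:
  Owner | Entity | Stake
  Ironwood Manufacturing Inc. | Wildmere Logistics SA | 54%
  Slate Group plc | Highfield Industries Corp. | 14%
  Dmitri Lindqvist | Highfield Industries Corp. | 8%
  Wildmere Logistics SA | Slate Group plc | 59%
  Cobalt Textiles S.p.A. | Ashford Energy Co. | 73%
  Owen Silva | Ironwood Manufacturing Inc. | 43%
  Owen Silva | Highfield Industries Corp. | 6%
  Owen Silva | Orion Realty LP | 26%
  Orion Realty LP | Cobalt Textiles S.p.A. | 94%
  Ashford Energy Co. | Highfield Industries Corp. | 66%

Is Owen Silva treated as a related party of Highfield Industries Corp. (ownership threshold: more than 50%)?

Chain via Ironwood Manufacturing Inc. → Wildmere Logistics SA → Slate Group plc (R2): 43% × 54% × 59% × 14% = 1.917972% of Highfield Industries Corp.
Chain via Orion Realty LP → Cobalt Textiles S.p.A. → Ashford Energy Co. (R2): 26% × 94% × 73% × 66% = 11.775192% of Highfield Industries Corp.
Direct interest in Highfield Industries Corp: 6%.
Aggregating (R1): 1.917972% + 11.775192% + 6% = 19.693164%.
19.693164% does not exceed the 50% threshold, so Owen is not a related party to Highfield Industries Corp.

No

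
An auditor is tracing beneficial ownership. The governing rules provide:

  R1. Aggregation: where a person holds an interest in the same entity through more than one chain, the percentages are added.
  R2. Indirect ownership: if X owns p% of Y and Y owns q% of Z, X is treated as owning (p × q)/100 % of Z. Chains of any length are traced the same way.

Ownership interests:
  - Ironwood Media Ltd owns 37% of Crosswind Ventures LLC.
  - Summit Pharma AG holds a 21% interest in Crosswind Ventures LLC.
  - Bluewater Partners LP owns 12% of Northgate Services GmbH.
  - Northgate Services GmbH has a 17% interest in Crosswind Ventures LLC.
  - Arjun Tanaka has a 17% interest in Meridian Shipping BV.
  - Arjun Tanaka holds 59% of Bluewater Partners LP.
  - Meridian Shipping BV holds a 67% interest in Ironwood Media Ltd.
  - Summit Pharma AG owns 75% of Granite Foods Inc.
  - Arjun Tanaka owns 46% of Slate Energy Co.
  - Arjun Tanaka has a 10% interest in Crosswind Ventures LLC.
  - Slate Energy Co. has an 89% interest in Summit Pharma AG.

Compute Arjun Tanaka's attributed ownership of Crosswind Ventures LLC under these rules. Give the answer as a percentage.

24.0153%

Chain via Bluewater Partners LP → Northgate Services GmbH (R2): 59% × 12% × 17% = 1.2036% of Crosswind Ventures LLC.
Chain via Slate Energy Co. → Summit Pharma AG (R2): 46% × 89% × 21% = 8.5974% of Crosswind Ventures LLC.
Chain via Meridian Shipping BV → Ironwood Media Ltd (R2): 17% × 67% × 37% = 4.2143% of Crosswind Ventures LLC.
Direct interest in Crosswind Ventures LLC: 10%.
Aggregating (R1): 1.2036% + 8.5974% + 4.2143% + 10% = 24.0153%.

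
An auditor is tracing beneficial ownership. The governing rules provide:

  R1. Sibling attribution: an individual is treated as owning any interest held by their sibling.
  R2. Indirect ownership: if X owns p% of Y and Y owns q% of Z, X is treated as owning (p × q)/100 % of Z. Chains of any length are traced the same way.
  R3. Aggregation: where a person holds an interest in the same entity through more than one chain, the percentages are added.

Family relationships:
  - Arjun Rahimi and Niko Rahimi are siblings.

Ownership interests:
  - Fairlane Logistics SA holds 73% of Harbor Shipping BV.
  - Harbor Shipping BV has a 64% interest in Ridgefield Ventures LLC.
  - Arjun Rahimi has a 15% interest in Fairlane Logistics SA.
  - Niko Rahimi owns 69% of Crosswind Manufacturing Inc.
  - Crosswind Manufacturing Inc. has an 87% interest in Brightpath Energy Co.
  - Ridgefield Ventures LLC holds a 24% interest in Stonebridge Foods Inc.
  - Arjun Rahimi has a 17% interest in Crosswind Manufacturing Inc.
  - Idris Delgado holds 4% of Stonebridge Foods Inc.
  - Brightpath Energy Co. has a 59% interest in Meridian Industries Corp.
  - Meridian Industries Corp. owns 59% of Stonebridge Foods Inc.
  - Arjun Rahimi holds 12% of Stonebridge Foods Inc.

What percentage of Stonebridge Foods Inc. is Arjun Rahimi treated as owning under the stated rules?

By sibling attribution (R1), Arjun Rahimi is treated as also owning Niko Rahimi's interest in Crosswind Manufacturing Inc, giving 17% + 69% = 86%.
Chain via Crosswind Manufacturing Inc. → Brightpath Energy Co. → Meridian Industries Corp. (R2): 86% × 87% × 59% × 59% = 26.044842% of Stonebridge Foods Inc.
Chain via Fairlane Logistics SA → Harbor Shipping BV → Ridgefield Ventures LLC (R2): 15% × 73% × 64% × 24% = 1.68192% of Stonebridge Foods Inc.
Direct interest in Stonebridge Foods Inc: 12%.
Aggregating (R3): 26.044842% + 1.68192% + 12% = 39.726762%.

39.726762%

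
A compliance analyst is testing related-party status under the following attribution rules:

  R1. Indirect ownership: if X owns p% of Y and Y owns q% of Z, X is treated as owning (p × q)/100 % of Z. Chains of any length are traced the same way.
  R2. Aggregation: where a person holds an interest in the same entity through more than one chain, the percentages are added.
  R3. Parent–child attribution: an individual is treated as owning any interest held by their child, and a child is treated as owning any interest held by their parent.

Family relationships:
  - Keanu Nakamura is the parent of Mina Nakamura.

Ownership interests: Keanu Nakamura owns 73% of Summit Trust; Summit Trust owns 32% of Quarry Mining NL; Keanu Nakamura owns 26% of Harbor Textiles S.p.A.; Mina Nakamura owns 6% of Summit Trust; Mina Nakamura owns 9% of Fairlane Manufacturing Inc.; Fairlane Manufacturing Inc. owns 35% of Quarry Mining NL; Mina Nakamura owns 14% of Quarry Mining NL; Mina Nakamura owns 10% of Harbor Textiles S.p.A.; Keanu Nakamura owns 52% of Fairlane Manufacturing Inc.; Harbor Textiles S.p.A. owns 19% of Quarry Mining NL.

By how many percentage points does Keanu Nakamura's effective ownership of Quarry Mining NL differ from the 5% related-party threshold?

62.47

By parent–child attribution (R3), Keanu Nakamura is treated as also owning Mina Nakamura's interest in Fairlane Manufacturing Inc, giving 52% + 9% = 61%.
By parent–child attribution (R3), Keanu Nakamura is treated as also owning Mina Nakamura's interest in Summit Trust, giving 73% + 6% = 79%.
By parent–child attribution (R3), Keanu Nakamura is treated as also owning Mina Nakamura's interest in Harbor Textiles S.p.A, giving 26% + 10% = 36%.
By parent–child attribution (R3), Keanu Nakamura is treated as owning Mina Nakamura's 14% interest in Quarry Mining NL.
Chain via Fairlane Manufacturing Inc. (R1): 61% × 35% = 21.35% of Quarry Mining NL.
Chain via Summit Trust (R1): 79% × 32% = 25.28% of Quarry Mining NL.
Chain via Harbor Textiles S.p.A. (R1): 36% × 19% = 6.84% of Quarry Mining NL.
Direct interest in Quarry Mining NL: 14%.
Aggregating (R2): 21.35% + 25.28% + 6.84% + 14% = 67.47%.
67.47% exceeds the 5% threshold by 62.47 percentage points.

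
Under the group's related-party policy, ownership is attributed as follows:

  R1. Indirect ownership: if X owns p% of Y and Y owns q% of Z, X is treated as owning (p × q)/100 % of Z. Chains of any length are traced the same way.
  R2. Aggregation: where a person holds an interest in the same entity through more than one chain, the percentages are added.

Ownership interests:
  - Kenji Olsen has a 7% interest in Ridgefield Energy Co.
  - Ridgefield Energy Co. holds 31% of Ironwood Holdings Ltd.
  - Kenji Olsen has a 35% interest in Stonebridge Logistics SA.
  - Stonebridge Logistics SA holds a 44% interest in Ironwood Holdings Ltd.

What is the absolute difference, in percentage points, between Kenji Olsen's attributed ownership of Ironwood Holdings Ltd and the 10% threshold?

7.57

Chain via Ridgefield Energy Co. (R1): 7% × 31% = 2.17% of Ironwood Holdings Ltd.
Chain via Stonebridge Logistics SA (R1): 35% × 44% = 15.4% of Ironwood Holdings Ltd.
Aggregating (R2): 2.17% + 15.4% = 17.57%.
17.57% exceeds the 10% threshold by 7.57 percentage points.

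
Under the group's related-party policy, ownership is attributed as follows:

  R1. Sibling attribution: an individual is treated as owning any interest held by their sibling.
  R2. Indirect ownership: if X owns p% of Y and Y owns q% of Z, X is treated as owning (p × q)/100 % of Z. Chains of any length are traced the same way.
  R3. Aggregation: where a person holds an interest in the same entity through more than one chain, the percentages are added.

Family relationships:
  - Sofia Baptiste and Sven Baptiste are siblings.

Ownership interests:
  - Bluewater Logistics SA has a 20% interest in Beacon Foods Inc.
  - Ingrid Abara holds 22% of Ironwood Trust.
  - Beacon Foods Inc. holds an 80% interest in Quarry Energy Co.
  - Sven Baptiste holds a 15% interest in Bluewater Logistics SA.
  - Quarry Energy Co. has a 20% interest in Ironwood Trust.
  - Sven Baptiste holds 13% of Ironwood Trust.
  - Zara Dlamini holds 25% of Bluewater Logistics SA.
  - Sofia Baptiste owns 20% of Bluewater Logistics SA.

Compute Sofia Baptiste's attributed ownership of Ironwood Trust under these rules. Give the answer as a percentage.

By sibling attribution (R1), Sofia Baptiste is treated as also owning Sven Baptiste's interest in Bluewater Logistics SA, giving 20% + 15% = 35%.
By sibling attribution (R1), Sofia Baptiste is treated as owning Sven Baptiste's 13% interest in Ironwood Trust.
Chain via Bluewater Logistics SA → Beacon Foods Inc. → Quarry Energy Co. (R2): 35% × 20% × 80% × 20% = 1.12% of Ironwood Trust.
Direct interest in Ironwood Trust: 13%.
Aggregating (R3): 1.12% + 13% = 14.12%.

14.12%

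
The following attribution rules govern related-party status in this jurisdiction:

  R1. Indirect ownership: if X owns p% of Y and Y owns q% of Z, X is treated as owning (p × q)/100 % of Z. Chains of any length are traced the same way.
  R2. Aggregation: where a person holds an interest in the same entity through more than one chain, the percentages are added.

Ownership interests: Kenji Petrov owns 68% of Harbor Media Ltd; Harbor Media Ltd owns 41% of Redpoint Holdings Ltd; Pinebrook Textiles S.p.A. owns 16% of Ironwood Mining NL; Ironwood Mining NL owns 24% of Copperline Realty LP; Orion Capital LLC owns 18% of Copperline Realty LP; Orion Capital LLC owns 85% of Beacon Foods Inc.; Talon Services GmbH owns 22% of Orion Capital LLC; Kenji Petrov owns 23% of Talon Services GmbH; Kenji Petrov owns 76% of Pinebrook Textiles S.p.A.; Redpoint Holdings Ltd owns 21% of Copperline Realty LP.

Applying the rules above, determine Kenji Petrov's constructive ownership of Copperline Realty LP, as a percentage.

Chain via Pinebrook Textiles S.p.A. → Ironwood Mining NL (R1): 76% × 16% × 24% = 2.9184% of Copperline Realty LP.
Chain via Harbor Media Ltd → Redpoint Holdings Ltd (R1): 68% × 41% × 21% = 5.8548% of Copperline Realty LP.
Chain via Talon Services GmbH → Orion Capital LLC (R1): 23% × 22% × 18% = 0.9108% of Copperline Realty LP.
Aggregating (R2): 2.9184% + 5.8548% + 0.9108% = 9.684%.

9.684%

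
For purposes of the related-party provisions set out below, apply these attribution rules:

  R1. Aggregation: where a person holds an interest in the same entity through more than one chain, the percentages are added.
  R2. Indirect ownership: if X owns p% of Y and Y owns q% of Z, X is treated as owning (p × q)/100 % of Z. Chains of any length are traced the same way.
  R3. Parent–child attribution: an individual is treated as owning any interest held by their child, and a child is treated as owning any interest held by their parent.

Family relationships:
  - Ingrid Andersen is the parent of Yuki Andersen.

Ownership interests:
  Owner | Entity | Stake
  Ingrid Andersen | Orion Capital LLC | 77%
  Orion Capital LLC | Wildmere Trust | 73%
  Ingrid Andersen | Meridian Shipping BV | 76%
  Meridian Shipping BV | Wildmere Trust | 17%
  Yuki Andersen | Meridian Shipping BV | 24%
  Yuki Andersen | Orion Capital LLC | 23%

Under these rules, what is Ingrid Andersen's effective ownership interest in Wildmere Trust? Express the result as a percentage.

By parent–child attribution (R3), Ingrid Andersen is treated as also owning Yuki Andersen's interest in Orion Capital LLC, giving 77% + 23% = 100%.
By parent–child attribution (R3), Ingrid Andersen is treated as also owning Yuki Andersen's interest in Meridian Shipping BV, giving 76% + 24% = 100%.
Chain via Orion Capital LLC (R2): 100% × 73% = 73% of Wildmere Trust.
Chain via Meridian Shipping BV (R2): 100% × 17% = 17% of Wildmere Trust.
Aggregating (R1): 73% + 17% = 90%.

90%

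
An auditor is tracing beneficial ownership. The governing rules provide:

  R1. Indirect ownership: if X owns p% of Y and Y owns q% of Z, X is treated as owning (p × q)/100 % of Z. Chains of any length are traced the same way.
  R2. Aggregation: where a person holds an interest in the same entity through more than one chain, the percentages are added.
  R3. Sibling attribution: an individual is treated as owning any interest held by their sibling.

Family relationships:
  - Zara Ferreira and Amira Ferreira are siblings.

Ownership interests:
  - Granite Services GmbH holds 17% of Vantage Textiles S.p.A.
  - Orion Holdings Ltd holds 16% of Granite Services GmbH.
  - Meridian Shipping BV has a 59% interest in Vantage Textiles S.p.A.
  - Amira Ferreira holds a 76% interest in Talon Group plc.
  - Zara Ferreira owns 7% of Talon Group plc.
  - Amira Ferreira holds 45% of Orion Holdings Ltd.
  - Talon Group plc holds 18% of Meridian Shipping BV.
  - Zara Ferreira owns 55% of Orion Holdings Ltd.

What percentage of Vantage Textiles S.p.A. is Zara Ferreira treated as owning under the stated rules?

11.5346%

By sibling attribution (R3), Zara Ferreira is treated as also owning Amira Ferreira's interest in Orion Holdings Ltd, giving 55% + 45% = 100%.
By sibling attribution (R3), Zara Ferreira is treated as also owning Amira Ferreira's interest in Talon Group plc, giving 7% + 76% = 83%.
Chain via Orion Holdings Ltd → Granite Services GmbH (R1): 100% × 16% × 17% = 2.72% of Vantage Textiles S.p.A.
Chain via Talon Group plc → Meridian Shipping BV (R1): 83% × 18% × 59% = 8.8146% of Vantage Textiles S.p.A.
Aggregating (R2): 2.72% + 8.8146% = 11.5346%.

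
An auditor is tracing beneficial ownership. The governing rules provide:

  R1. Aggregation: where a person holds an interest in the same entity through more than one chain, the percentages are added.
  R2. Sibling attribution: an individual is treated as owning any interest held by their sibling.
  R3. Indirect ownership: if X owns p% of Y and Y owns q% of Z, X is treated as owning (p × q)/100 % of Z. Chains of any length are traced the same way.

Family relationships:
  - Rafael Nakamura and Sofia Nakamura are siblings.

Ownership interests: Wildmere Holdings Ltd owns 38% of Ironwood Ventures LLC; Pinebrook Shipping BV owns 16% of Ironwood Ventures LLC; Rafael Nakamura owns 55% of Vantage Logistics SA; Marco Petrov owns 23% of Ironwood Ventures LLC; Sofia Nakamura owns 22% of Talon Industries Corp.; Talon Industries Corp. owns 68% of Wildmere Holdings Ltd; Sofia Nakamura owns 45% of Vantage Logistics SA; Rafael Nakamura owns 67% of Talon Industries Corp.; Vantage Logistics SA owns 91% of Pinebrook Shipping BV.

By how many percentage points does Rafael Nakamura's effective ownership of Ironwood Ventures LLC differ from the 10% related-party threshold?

27.5576

By sibling attribution (R2), Rafael Nakamura is treated as also owning Sofia Nakamura's interest in Vantage Logistics SA, giving 55% + 45% = 100%.
By sibling attribution (R2), Rafael Nakamura is treated as also owning Sofia Nakamura's interest in Talon Industries Corp, giving 67% + 22% = 89%.
Chain via Vantage Logistics SA → Pinebrook Shipping BV (R3): 100% × 91% × 16% = 14.56% of Ironwood Ventures LLC.
Chain via Talon Industries Corp. → Wildmere Holdings Ltd (R3): 89% × 68% × 38% = 22.9976% of Ironwood Ventures LLC.
Aggregating (R1): 14.56% + 22.9976% = 37.5576%.
37.5576% exceeds the 10% threshold by 27.5576 percentage points.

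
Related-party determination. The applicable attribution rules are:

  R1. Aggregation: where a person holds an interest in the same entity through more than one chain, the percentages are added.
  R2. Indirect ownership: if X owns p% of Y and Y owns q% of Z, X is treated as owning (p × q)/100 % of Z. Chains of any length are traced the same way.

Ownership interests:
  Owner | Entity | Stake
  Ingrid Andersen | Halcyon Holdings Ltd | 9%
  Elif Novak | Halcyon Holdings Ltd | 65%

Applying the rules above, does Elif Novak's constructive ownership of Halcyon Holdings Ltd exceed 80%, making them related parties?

No

Direct interest in Halcyon Holdings Ltd: 65%.
65% does not exceed the 80% threshold, so Elif is not a related party to Halcyon Holdings Ltd.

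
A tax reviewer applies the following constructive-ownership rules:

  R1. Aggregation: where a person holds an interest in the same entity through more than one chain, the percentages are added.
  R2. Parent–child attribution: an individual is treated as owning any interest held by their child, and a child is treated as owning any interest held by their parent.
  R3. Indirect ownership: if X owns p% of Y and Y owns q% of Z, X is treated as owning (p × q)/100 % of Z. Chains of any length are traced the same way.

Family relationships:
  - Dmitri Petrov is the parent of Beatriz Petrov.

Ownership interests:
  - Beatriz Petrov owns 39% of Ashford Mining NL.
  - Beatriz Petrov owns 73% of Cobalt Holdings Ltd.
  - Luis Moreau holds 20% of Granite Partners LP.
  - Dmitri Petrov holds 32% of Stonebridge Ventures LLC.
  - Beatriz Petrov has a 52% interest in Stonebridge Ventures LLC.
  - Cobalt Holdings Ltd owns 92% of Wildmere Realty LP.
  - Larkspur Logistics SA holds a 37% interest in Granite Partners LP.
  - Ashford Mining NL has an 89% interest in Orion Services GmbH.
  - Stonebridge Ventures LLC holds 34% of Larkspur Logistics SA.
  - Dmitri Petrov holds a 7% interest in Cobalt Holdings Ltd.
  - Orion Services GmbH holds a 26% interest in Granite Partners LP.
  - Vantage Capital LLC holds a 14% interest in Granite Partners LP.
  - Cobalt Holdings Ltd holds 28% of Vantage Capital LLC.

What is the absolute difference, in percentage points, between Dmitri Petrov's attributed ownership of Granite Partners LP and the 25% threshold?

By parent–child attribution (R2), Dmitri Petrov is treated as also owning Beatriz Petrov's interest in Cobalt Holdings Ltd, giving 7% + 73% = 80%.
By parent–child attribution (R2), Dmitri Petrov is treated as also owning Beatriz Petrov's interest in Stonebridge Ventures LLC, giving 32% + 52% = 84%.
By parent–child attribution (R2), Dmitri Petrov is treated as owning Beatriz Petrov's 39% interest in Ashford Mining NL.
Chain via Cobalt Holdings Ltd → Vantage Capital LLC (R3): 80% × 28% × 14% = 3.136% of Granite Partners LP.
Chain via Stonebridge Ventures LLC → Larkspur Logistics SA (R3): 84% × 34% × 37% = 10.5672% of Granite Partners LP.
Chain via Ashford Mining NL → Orion Services GmbH (R3): 39% × 89% × 26% = 9.0246% of Granite Partners LP.
Aggregating (R1): 3.136% + 10.5672% + 9.0246% = 22.7278%.
22.7278% falls short of the 25% threshold by 2.2722 percentage points.

2.2722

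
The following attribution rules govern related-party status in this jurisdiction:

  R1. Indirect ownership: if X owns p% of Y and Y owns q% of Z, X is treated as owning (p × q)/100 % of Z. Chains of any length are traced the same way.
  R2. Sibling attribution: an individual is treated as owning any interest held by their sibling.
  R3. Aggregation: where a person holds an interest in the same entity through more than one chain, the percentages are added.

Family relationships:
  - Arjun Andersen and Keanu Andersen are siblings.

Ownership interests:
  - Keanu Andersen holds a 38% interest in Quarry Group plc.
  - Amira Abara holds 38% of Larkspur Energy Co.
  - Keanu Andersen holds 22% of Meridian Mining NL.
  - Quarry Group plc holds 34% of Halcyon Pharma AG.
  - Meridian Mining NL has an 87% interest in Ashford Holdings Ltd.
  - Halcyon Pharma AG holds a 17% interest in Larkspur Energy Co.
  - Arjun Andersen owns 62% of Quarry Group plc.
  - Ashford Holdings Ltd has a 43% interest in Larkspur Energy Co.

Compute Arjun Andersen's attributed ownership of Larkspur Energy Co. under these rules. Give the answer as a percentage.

By sibling attribution (R2), Arjun Andersen is treated as also owning Keanu Andersen's interest in Quarry Group plc, giving 62% + 38% = 100%.
By sibling attribution (R2), Arjun Andersen is treated as owning Keanu Andersen's 22% interest in Meridian Mining NL.
Chain via Quarry Group plc → Halcyon Pharma AG (R1): 100% × 34% × 17% = 5.78% of Larkspur Energy Co.
Chain via Meridian Mining NL → Ashford Holdings Ltd (R1): 22% × 87% × 43% = 8.2302% of Larkspur Energy Co.
Aggregating (R3): 5.78% + 8.2302% = 14.0102%.

14.0102%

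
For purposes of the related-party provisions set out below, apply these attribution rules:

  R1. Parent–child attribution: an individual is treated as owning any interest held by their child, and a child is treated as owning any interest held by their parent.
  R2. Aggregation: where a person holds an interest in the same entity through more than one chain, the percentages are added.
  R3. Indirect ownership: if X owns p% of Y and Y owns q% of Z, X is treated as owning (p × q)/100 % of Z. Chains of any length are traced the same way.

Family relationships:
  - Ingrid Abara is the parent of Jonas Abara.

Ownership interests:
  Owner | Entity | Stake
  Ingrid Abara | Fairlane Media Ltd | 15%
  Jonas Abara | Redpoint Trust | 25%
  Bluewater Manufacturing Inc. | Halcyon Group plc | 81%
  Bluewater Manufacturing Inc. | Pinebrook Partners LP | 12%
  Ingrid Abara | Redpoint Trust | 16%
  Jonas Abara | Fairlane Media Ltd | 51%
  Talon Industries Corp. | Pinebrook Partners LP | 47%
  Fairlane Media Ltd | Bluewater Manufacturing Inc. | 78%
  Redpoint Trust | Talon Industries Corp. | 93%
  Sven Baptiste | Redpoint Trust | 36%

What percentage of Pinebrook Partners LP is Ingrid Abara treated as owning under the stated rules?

By parent–child attribution (R1), Ingrid Abara is treated as also owning Jonas Abara's interest in Redpoint Trust, giving 16% + 25% = 41%.
By parent–child attribution (R1), Ingrid Abara is treated as also owning Jonas Abara's interest in Fairlane Media Ltd, giving 15% + 51% = 66%.
Chain via Redpoint Trust → Talon Industries Corp. (R3): 41% × 93% × 47% = 17.9211% of Pinebrook Partners LP.
Chain via Fairlane Media Ltd → Bluewater Manufacturing Inc. (R3): 66% × 78% × 12% = 6.1776% of Pinebrook Partners LP.
Aggregating (R2): 17.9211% + 6.1776% = 24.0987%.

24.0987%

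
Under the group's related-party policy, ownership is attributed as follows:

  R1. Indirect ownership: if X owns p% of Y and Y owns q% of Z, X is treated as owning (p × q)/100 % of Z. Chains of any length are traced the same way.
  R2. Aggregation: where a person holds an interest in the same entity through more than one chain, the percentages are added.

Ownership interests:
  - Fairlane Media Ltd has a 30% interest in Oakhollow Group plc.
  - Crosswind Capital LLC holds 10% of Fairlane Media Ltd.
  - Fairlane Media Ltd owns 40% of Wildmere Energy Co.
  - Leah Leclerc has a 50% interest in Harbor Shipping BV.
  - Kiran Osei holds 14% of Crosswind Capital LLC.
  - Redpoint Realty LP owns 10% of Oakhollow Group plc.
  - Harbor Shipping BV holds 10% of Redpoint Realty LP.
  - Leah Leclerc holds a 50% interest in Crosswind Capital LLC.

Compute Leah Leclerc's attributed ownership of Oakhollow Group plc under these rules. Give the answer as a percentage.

Chain via Harbor Shipping BV → Redpoint Realty LP (R1): 50% × 10% × 10% = 0.5% of Oakhollow Group plc.
Chain via Crosswind Capital LLC → Fairlane Media Ltd (R1): 50% × 10% × 30% = 1.5% of Oakhollow Group plc.
Aggregating (R2): 0.5% + 1.5% = 2%.

2%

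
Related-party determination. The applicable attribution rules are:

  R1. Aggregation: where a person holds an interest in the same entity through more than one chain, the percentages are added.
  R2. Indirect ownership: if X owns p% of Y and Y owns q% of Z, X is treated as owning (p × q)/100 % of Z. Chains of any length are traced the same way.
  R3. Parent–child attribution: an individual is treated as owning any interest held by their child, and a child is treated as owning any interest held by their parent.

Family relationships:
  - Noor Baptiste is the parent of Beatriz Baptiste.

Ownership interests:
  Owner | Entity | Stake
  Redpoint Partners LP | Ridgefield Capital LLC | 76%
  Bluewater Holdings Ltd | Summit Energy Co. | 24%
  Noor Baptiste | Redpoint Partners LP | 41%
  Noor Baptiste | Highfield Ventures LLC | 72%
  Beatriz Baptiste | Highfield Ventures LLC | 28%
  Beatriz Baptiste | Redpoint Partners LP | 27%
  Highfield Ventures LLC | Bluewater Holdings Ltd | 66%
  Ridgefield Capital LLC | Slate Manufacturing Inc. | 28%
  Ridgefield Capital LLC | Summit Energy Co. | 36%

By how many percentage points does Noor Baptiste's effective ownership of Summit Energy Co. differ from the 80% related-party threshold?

By parent–child attribution (R3), Noor Baptiste is treated as also owning Beatriz Baptiste's interest in Highfield Ventures LLC, giving 72% + 28% = 100%.
By parent–child attribution (R3), Noor Baptiste is treated as also owning Beatriz Baptiste's interest in Redpoint Partners LP, giving 41% + 27% = 68%.
Chain via Highfield Ventures LLC → Bluewater Holdings Ltd (R2): 100% × 66% × 24% = 15.84% of Summit Energy Co.
Chain via Redpoint Partners LP → Ridgefield Capital LLC (R2): 68% × 76% × 36% = 18.6048% of Summit Energy Co.
Aggregating (R1): 15.84% + 18.6048% = 34.4448%.
34.4448% falls short of the 80% threshold by 45.5552 percentage points.

45.5552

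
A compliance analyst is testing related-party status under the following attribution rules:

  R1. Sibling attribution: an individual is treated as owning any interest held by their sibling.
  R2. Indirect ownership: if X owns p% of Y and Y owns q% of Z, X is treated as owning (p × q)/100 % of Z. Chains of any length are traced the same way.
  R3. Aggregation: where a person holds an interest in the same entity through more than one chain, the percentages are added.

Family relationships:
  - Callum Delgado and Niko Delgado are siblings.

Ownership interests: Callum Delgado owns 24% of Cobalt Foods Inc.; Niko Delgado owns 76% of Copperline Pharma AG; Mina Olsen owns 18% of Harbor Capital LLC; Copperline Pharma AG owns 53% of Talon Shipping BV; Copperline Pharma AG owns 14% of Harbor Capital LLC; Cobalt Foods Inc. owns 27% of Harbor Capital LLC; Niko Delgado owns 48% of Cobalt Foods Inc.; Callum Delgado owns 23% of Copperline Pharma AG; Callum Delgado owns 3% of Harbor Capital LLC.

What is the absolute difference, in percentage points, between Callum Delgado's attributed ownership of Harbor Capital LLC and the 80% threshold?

43.7

By sibling attribution (R1), Callum Delgado is treated as also owning Niko Delgado's interest in Cobalt Foods Inc, giving 24% + 48% = 72%.
By sibling attribution (R1), Callum Delgado is treated as also owning Niko Delgado's interest in Copperline Pharma AG, giving 23% + 76% = 99%.
Chain via Cobalt Foods Inc. (R2): 72% × 27% = 19.44% of Harbor Capital LLC.
Chain via Copperline Pharma AG (R2): 99% × 14% = 13.86% of Harbor Capital LLC.
Direct interest in Harbor Capital LLC: 3%.
Aggregating (R3): 19.44% + 13.86% + 3% = 36.3%.
36.3% falls short of the 80% threshold by 43.7 percentage points.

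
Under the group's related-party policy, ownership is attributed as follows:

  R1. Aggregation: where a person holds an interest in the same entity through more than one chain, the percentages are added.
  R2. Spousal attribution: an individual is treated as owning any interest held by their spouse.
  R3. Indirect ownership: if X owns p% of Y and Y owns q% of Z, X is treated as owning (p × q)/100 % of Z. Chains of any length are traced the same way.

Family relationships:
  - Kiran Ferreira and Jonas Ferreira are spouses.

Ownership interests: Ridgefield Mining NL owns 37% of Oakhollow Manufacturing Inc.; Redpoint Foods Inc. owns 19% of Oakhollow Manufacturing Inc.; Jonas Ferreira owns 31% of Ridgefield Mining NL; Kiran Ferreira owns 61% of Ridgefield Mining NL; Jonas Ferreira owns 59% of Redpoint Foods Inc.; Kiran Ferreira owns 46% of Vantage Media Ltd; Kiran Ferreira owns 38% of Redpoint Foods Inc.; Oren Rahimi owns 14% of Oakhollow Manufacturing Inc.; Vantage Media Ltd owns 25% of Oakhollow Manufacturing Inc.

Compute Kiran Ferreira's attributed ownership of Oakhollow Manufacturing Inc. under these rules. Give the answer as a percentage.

63.97%

By spousal attribution (R2), Kiran Ferreira is treated as also owning Jonas Ferreira's interest in Ridgefield Mining NL, giving 61% + 31% = 92%.
By spousal attribution (R2), Kiran Ferreira is treated as also owning Jonas Ferreira's interest in Redpoint Foods Inc, giving 38% + 59% = 97%.
Chain via Vantage Media Ltd (R3): 46% × 25% = 11.5% of Oakhollow Manufacturing Inc.
Chain via Ridgefield Mining NL (R3): 92% × 37% = 34.04% of Oakhollow Manufacturing Inc.
Chain via Redpoint Foods Inc. (R3): 97% × 19% = 18.43% of Oakhollow Manufacturing Inc.
Aggregating (R1): 11.5% + 34.04% + 18.43% = 63.97%.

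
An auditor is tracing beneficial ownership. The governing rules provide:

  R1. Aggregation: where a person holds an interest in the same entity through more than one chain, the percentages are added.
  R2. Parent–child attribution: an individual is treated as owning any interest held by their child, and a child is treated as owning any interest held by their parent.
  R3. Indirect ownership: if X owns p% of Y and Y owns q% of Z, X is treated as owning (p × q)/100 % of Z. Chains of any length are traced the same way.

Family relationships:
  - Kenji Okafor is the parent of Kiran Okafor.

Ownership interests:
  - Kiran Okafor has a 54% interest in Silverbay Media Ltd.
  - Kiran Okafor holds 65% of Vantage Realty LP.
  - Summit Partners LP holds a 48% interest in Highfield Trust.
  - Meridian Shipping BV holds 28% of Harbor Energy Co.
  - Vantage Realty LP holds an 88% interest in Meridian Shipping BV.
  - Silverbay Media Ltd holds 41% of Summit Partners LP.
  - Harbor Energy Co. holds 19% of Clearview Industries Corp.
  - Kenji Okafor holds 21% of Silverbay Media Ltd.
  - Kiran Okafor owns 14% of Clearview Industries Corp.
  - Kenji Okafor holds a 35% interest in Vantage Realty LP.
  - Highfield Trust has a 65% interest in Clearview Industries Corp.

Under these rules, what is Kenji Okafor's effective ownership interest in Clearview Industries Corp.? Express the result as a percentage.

By parent–child attribution (R2), Kenji Okafor is treated as also owning Kiran Okafor's interest in Vantage Realty LP, giving 35% + 65% = 100%.
By parent–child attribution (R2), Kenji Okafor is treated as also owning Kiran Okafor's interest in Silverbay Media Ltd, giving 21% + 54% = 75%.
By parent–child attribution (R2), Kenji Okafor is treated as owning Kiran Okafor's 14% interest in Clearview Industries Corp.
Chain via Vantage Realty LP → Meridian Shipping BV → Harbor Energy Co. (R3): 100% × 88% × 28% × 19% = 4.6816% of Clearview Industries Corp.
Chain via Silverbay Media Ltd → Summit Partners LP → Highfield Trust (R3): 75% × 41% × 48% × 65% = 9.594% of Clearview Industries Corp.
Direct interest in Clearview Industries Corp: 14%.
Aggregating (R1): 4.6816% + 9.594% + 14% = 28.2756%.

28.2756%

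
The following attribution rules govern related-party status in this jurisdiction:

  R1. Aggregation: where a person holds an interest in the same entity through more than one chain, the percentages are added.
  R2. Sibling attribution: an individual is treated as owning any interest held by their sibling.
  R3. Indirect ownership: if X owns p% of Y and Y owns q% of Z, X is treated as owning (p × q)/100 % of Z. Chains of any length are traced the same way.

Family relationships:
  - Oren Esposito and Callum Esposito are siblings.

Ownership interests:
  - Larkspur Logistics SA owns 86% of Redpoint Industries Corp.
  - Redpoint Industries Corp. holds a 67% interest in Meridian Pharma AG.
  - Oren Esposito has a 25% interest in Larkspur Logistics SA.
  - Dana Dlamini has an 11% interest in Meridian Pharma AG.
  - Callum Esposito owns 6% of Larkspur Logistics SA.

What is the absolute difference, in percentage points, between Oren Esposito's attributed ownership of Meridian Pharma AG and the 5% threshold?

12.8622

By sibling attribution (R2), Oren Esposito is treated as also owning Callum Esposito's interest in Larkspur Logistics SA, giving 25% + 6% = 31%.
Chain via Larkspur Logistics SA → Redpoint Industries Corp. (R3): 31% × 86% × 67% = 17.8622% of Meridian Pharma AG.
17.8622% exceeds the 5% threshold by 12.8622 percentage points.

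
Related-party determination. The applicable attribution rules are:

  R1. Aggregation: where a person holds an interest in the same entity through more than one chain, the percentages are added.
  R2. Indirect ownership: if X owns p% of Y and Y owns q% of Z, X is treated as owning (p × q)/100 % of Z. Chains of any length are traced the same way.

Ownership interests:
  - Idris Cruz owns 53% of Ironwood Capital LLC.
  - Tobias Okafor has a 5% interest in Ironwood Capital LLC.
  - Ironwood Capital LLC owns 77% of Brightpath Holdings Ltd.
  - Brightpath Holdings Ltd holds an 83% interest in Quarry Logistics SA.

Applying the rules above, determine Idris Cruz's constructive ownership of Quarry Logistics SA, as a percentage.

Chain via Ironwood Capital LLC → Brightpath Holdings Ltd (R2): 53% × 77% × 83% = 33.8723% of Quarry Logistics SA.

33.8723%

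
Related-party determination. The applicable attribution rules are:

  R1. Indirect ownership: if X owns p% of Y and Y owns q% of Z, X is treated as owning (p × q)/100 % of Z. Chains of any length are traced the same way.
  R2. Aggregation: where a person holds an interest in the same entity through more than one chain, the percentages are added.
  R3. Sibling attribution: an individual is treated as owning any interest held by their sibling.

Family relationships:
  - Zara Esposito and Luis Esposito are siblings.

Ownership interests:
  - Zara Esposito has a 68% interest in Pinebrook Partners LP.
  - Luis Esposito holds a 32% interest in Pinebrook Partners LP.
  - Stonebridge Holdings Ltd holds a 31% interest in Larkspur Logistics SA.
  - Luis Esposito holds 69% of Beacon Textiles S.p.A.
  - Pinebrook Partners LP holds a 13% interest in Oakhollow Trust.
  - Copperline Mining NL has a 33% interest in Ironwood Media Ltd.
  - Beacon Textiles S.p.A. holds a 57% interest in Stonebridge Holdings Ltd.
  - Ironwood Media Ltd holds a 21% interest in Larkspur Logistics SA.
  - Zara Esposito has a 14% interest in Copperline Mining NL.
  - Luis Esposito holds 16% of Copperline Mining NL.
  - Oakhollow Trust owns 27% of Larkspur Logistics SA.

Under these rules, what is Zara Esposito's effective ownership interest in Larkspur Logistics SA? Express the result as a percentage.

17.7813%

By sibling attribution (R3), Zara Esposito is treated as also owning Luis Esposito's interest in Pinebrook Partners LP, giving 68% + 32% = 100%.
By sibling attribution (R3), Zara Esposito is treated as also owning Luis Esposito's interest in Copperline Mining NL, giving 14% + 16% = 30%.
By sibling attribution (R3), Zara Esposito is treated as owning Luis Esposito's 69% interest in Beacon Textiles S.p.A.
Chain via Pinebrook Partners LP → Oakhollow Trust (R1): 100% × 13% × 27% = 3.51% of Larkspur Logistics SA.
Chain via Copperline Mining NL → Ironwood Media Ltd (R1): 30% × 33% × 21% = 2.079% of Larkspur Logistics SA.
Chain via Beacon Textiles S.p.A. → Stonebridge Holdings Ltd (R1): 69% × 57% × 31% = 12.1923% of Larkspur Logistics SA.
Aggregating (R2): 3.51% + 2.079% + 12.1923% = 17.7813%.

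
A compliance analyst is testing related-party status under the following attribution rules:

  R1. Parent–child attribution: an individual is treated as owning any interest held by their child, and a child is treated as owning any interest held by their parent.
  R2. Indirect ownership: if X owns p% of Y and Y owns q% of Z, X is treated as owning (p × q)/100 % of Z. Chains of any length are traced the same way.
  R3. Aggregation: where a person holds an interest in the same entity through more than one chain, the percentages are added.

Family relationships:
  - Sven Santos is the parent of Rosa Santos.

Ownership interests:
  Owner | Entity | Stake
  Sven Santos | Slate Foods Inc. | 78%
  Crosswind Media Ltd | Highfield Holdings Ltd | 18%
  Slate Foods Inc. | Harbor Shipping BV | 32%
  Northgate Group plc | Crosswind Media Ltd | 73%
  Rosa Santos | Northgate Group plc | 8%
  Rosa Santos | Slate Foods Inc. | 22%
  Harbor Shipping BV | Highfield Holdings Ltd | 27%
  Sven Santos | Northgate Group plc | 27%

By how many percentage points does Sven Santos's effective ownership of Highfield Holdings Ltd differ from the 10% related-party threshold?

By parent–child attribution (R1), Sven Santos is treated as also owning Rosa Santos's interest in Slate Foods Inc, giving 78% + 22% = 100%.
By parent–child attribution (R1), Sven Santos is treated as also owning Rosa Santos's interest in Northgate Group plc, giving 27% + 8% = 35%.
Chain via Slate Foods Inc. → Harbor Shipping BV (R2): 100% × 32% × 27% = 8.64% of Highfield Holdings Ltd.
Chain via Northgate Group plc → Crosswind Media Ltd (R2): 35% × 73% × 18% = 4.599% of Highfield Holdings Ltd.
Aggregating (R3): 8.64% + 4.599% = 13.239%.
13.239% exceeds the 10% threshold by 3.239 percentage points.

3.239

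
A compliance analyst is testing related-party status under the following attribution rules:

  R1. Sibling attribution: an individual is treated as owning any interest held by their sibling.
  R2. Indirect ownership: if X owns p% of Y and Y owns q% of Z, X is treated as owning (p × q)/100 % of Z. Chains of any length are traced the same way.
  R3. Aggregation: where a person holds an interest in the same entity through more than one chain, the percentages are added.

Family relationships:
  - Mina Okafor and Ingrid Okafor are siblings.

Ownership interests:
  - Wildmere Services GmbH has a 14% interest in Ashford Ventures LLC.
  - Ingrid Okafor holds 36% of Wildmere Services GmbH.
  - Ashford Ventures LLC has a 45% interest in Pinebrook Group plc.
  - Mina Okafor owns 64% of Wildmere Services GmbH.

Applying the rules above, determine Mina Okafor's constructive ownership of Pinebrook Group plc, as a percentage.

6.3%

By sibling attribution (R1), Mina Okafor is treated as also owning Ingrid Okafor's interest in Wildmere Services GmbH, giving 64% + 36% = 100%.
Chain via Wildmere Services GmbH → Ashford Ventures LLC (R2): 100% × 14% × 45% = 6.3% of Pinebrook Group plc.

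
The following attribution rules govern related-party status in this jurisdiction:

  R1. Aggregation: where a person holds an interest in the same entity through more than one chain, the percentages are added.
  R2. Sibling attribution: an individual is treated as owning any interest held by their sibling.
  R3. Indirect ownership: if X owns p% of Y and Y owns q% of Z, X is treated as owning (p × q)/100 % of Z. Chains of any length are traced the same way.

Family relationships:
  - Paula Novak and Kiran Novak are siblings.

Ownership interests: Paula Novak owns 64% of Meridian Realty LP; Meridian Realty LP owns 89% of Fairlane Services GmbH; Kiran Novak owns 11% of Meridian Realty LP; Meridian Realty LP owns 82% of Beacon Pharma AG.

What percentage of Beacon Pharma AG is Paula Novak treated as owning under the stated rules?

61.5%

By sibling attribution (R2), Paula Novak is treated as also owning Kiran Novak's interest in Meridian Realty LP, giving 64% + 11% = 75%.
Chain via Meridian Realty LP (R3): 75% × 82% = 61.5% of Beacon Pharma AG.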